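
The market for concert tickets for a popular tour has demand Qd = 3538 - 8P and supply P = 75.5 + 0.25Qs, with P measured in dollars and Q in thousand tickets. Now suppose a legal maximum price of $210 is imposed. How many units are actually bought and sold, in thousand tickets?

538

Rearranging supply gives Qs = 4P - 302. Setting quantity demanded equal to quantity supplied, 3538 - 8P = 4P - 302, gives P* = 320 and Q* = 978.
Because the ceiling (210) lies below the market-clearing price, it is binding.
At P = 210: Qd = 3538 - 8·210 = 1858 and Qs = 4·210 - 302 = 538.
The quantity actually transacted is the short side, supply: 538.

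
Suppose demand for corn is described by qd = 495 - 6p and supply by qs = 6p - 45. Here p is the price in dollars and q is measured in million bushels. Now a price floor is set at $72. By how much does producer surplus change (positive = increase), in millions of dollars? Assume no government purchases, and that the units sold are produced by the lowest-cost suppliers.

-486

Without the control the market clears where 495 - 6p = 6p - 45, i.e. p* = 45 and q* = 225.
Because the floor (72) lies above the market-clearing price, it is binding.
At p = 72: qd = 495 - 6·72 = 63 and qs = 6·72 - 45 = 387.
Producer surplus without the control is ½ · (45 - 7.5) · 225 = 4218.75.
With the floor, 63 units are sold at 72. The supply price at q = 63 is 18, so PS = ½ · [(72 - 7.5) + (72 - 18)] · 63 = 3732.75.
Change in producer surplus = 3732.75 - 4218.75 = -486.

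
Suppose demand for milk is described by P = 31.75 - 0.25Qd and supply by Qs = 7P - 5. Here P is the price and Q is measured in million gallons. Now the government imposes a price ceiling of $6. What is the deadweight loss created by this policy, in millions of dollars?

346.5

Rearranging demand gives Qd = 127 - 4P. In a free market, 127 - 4P = 7P - 5 gives the equilibrium P* = 12, Q* = 79.
Since 6 < 12, the ceiling is binding.
At P = 6: Qd = 127 - 4·6 = 103 and Qs = 7·6 - 5 = 37.
Quantity traded falls to 37. At Q = 37 the demand price is (127 - 37)/4 = 22.5 and the supply price is (5 + 37)/7 = 6.
Deadweight loss = ½ · (22.5 - 6) · (79 - 37) = ½ · 16.5 · 42 = 346.5.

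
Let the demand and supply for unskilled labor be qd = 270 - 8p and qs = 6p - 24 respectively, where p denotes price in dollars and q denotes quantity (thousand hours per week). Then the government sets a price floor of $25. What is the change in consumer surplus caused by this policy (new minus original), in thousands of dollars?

In a free market, 270 - 8p = 6p - 24 gives the equilibrium p* = 21, q* = 102.
The floor of 25 is above the equilibrium price 21, so it binds.
At p = 25: qd = 270 - 8·25 = 70 and qs = 6·25 - 24 = 126.
Consumer surplus without the control is ½ · (33.75 - 21) · 102 = 650.25.
With the floor, consumers buy 70 units at 25, so CS = ½ · (33.75 - 25) · 70 = 306.25.
Change in consumer surplus = 306.25 - 650.25 = -344.

-344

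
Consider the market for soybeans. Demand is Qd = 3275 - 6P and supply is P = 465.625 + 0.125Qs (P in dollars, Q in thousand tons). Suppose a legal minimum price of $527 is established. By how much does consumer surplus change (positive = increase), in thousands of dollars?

Rearranging supply gives Qs = 8P - 3725. Without the control the market clears where 3275 - 6P = 8P - 3725, i.e. P* = 500 and Q* = 275.
Since 527 > 500, the floor is binding.
At P = 527: Qd = 3275 - 6·527 = 113 and Qs = 8·527 - 3725 = 491.
Consumer surplus without the control is ½ · (3275/6 - 500) · 275 = 75625/12.
With the floor, consumers buy 113 units at 527, so CS = ½ · (3275/6 - 527) · 113 = 12769/12.
Change in consumer surplus = 12769/12 - 75625/12 = -5238.

-5238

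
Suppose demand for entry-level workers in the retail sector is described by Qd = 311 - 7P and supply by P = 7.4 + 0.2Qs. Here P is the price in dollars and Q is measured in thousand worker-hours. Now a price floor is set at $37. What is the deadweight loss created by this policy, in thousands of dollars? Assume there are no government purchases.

Rearranging supply gives Qs = 5P - 37. Without the control the market clears where 311 - 7P = 5P - 37, i.e. P* = 29 and Q* = 108.
Because the floor (37) lies above the market-clearing price, it is binding.
At P = 37: Qd = 311 - 7·37 = 52 and Qs = 5·37 - 37 = 148.
Quantity traded falls to 52. At Q = 52 the demand price is (311 - 52)/7 = 37 and the supply price is (37 + 52)/5 = 17.8.
Deadweight loss = ½ · (37 - 17.8) · (108 - 52) = ½ · 19.2 · 56 = 537.6.

537.6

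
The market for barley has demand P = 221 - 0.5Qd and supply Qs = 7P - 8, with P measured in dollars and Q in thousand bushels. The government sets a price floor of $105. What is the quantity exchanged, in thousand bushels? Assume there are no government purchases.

Rearranging demand gives Qd = 442 - 2P. Without the control the market clears where 442 - 2P = 7P - 8, i.e. P* = 50 and Q* = 342.
Because the floor (105) lies above the market-clearing price, it is binding.
At P = 105: Qd = 442 - 2·105 = 232 and Qs = 7·105 - 8 = 727.
The quantity actually transacted is the short side, demand: 232.

232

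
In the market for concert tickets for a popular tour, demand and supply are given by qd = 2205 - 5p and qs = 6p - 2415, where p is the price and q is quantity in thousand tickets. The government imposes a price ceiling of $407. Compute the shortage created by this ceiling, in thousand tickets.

Without the control the market clears where 2205 - 5p = 6p - 2415, i.e. p* = 420 and q* = 105.
Since 407 < 420, the ceiling is binding.
At p = 407: qd = 2205 - 5·407 = 170 and qs = 6·407 - 2415 = 27.
Shortage = qd - qs = 170 - 27 = 143.

143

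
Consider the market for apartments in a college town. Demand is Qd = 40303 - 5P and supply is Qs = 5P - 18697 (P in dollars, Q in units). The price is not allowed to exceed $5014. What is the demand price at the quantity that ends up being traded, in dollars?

6786

Equilibrium: 40303 - 5P = 5P - 18697, so 59000 = 10P and P* = 5900, Q* = 10803.
Since 5014 < 5900, the ceiling is binding.
At P = 5014: Qd = 40303 - 5·5014 = 15233 and Qs = 5·5014 - 18697 = 6373.
Only 6373 units reach the market. On the demand curve, the marginal buyer's willingness to pay at Q = 6373 is (40303 - 6373)/5 = 6786.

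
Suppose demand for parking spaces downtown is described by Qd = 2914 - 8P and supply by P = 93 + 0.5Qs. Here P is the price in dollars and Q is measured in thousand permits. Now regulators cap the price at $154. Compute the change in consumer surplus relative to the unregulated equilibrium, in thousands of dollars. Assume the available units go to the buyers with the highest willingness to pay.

Rearranging supply gives Qs = 2P - 186. Equilibrium: 2914 - 8P = 2P - 186, so 3100 = 10P and P* = 310, Q* = 434.
The ceiling of 154 is below the equilibrium price 310, so it binds.
At P = 154: Qd = 2914 - 8·154 = 1682 and Qs = 2·154 - 186 = 122.
Consumer surplus without the control is ½ · (364.25 - 310) · 434 = 11772.25.
With the ceiling, 122 units are sold at 154 (assume they go to the highest-value buyers). The demand price at Q = 122 is 349, so CS = ½ · [(364.25 - 154) + (349 - 154)] · 122 = 24720.25.
Change in consumer surplus = 24720.25 - 11772.25 = 12948.

12948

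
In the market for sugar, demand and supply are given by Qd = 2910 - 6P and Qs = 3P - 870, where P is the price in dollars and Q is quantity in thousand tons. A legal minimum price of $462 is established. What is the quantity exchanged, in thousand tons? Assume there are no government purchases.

138

In a free market, 2910 - 6P = 3P - 870 gives the equilibrium P* = 420, Q* = 390.
Since 462 > 420, the floor is binding.
At P = 462: Qd = 2910 - 6·462 = 138 and Qs = 3·462 - 870 = 516.
The quantity actually transacted is the short side, demand: 138.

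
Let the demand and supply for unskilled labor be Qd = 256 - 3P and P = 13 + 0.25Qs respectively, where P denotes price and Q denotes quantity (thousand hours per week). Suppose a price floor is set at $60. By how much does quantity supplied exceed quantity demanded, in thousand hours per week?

Rearranging supply gives Qs = 4P - 52. Equilibrium: 256 - 3P = 4P - 52, so 308 = 7P and P* = 44, Q* = 124.
Since 60 > 44, the floor is binding.
At P = 60: Qd = 256 - 3·60 = 76 and Qs = 4·60 - 52 = 188.
Surplus = Qs - Qd = 188 - 76 = 112.

112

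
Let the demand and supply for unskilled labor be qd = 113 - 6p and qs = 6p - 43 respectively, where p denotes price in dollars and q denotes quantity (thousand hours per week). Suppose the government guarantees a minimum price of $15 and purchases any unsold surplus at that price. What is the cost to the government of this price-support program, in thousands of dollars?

360

Without the control the market clears where 113 - 6p = 6p - 43, i.e. p* = 13 and q* = 35.
Because the floor (15) lies above the market-clearing price, it is binding.
At p = 15: qd = 113 - 6·15 = 23 and qs = 6·15 - 43 = 47.
Surplus = qs - qd = 24.
Government expenditure = surplus × support price = 24 × 15 = 360.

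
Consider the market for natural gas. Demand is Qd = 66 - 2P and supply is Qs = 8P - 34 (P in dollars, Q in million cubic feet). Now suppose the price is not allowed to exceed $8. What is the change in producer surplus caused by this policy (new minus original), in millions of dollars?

-76

Setting quantity demanded equal to quantity supplied, 66 - 2P = 8P - 34, gives P* = 10 and Q* = 46.
Since 8 < 10, the ceiling is binding.
At P = 8: Qd = 66 - 2·8 = 50 and Qs = 8·8 - 34 = 30.
Producer surplus without the control is ½ · (10 - 4.25) · 46 = 132.25.
With the ceiling, producers sell 30 units at 8, so PS = ½ · (8 - 4.25) · 30 = 56.25.
Change in producer surplus = 56.25 - 132.25 = -76.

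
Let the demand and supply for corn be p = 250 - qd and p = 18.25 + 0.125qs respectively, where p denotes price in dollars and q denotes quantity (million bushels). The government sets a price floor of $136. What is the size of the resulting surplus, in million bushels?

Rearranging demand gives qd = 250 - p; rearranging supply gives qs = 8p - 146. Equilibrium: 250 - p = 8p - 146, so 396 = 9p and p* = 44, q* = 206.
The floor of 136 is above the equilibrium price 44, so it binds.
At p = 136: qd = 250 - 136 = 114 and qs = 8·136 - 146 = 942.
Surplus = qs - qd = 942 - 114 = 828.

828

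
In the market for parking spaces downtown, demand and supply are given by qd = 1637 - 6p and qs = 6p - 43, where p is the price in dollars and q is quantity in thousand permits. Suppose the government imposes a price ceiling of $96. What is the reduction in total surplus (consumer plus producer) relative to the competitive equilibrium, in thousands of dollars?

In a free market, 1637 - 6p = 6p - 43 gives the equilibrium p* = 140, q* = 797.
The ceiling of 96 is below the equilibrium price 140, so it binds.
At p = 96: qd = 1637 - 6·96 = 1061 and qs = 6·96 - 43 = 533.
Quantity traded falls to 533. At q = 533 the demand price is (1637 - 533)/6 = 184 and the supply price is (43 + 533)/6 = 96.
Deadweight loss = ½ · (184 - 96) · (797 - 533) = ½ · 88 · 264 = 11616.

11616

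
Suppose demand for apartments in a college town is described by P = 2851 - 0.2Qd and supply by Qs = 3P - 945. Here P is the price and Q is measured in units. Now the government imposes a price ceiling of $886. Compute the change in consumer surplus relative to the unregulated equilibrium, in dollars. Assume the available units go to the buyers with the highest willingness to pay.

811605.6

Rearranging demand gives Qd = 14255 - 5P. Setting quantity demanded equal to quantity supplied, 14255 - 5P = 3P - 945, gives P* = 1900 and Q* = 4755.
The ceiling of 886 is below the equilibrium price 1900, so it binds.
At P = 886: Qd = 14255 - 5·886 = 9825 and Qs = 3·886 - 945 = 1713.
Consumer surplus without the control is ½ · (2851 - 1900) · 4755 = 2261002.5.
With the ceiling, 1713 units are sold at 886 (assume they go to the highest-value buyers). The demand price at Q = 1713 is 2508.4, so CS = ½ · [(2851 - 886) + (2508.4 - 886)] · 1713 = 3072608.1.
Change in consumer surplus = 3072608.1 - 2261002.5 = 811605.6.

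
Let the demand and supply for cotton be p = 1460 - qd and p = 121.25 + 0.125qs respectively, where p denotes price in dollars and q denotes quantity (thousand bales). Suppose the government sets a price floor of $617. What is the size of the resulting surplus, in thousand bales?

3123

Rearranging demand gives qd = 1460 - p; rearranging supply gives qs = 8p - 970. Equilibrium: 1460 - p = 8p - 970, so 2430 = 9p and p* = 270, q* = 1190.
Since 617 > 270, the floor is binding.
At p = 617: qd = 1460 - 617 = 843 and qs = 8·617 - 970 = 3966.
Surplus = qs - qd = 3966 - 843 = 3123.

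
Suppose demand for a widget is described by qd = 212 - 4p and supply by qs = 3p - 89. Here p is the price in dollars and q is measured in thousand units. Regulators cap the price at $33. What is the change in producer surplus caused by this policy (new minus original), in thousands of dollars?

Equilibrium: 212 - 4p = 3p - 89, so 301 = 7p and p* = 43, q* = 40.
Since 33 < 43, the ceiling is binding.
At p = 33: qd = 212 - 4·33 = 80 and qs = 3·33 - 89 = 10.
Producer surplus without the control is ½ · (43 - 89/3) · 40 = 800/3.
With the ceiling, producers sell 10 units at 33, so PS = ½ · (33 - 89/3) · 10 = 50/3.
Change in producer surplus = 50/3 - 800/3 = -250.

-250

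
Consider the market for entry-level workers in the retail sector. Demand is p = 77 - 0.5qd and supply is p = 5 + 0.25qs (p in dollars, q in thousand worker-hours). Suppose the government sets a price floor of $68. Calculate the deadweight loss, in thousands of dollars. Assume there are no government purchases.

Rearranging demand gives qd = 154 - 2p; rearranging supply gives qs = 4p - 20. Equilibrium: 154 - 2p = 4p - 20, so 174 = 6p and p* = 29, q* = 96.
The floor of 68 is above the equilibrium price 29, so it binds.
At p = 68: qd = 154 - 2·68 = 18 and qs = 4·68 - 20 = 252.
Quantity traded falls to 18. At q = 18 the demand price is (154 - 18)/2 = 68 and the supply price is (20 + 18)/4 = 9.5.
Deadweight loss = ½ · (68 - 9.5) · (96 - 18) = ½ · 58.5 · 78 = 2281.5.

2281.5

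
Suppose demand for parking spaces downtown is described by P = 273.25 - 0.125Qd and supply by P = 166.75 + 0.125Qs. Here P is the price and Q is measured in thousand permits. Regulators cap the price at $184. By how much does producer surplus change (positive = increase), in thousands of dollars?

-10152

Rearranging demand gives Qd = 2186 - 8P; rearranging supply gives Qs = 8P - 1334. Equilibrium: 2186 - 8P = 8P - 1334, so 3520 = 16P and P* = 220, Q* = 426.
Because the ceiling (184) lies below the market-clearing price, it is binding.
At P = 184: Qd = 2186 - 8·184 = 714 and Qs = 8·184 - 1334 = 138.
Producer surplus without the control is ½ · (220 - 166.75) · 426 = 11342.25.
With the ceiling, producers sell 138 units at 184, so PS = ½ · (184 - 166.75) · 138 = 1190.25.
Change in producer surplus = 1190.25 - 11342.25 = -10152.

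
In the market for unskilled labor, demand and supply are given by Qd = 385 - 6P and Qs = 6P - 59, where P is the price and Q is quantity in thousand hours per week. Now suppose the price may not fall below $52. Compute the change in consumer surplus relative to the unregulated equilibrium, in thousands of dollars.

-1770

Without the control the market clears where 385 - 6P = 6P - 59, i.e. P* = 37 and Q* = 163.
Because the floor (52) lies above the market-clearing price, it is binding.
At P = 52: Qd = 385 - 6·52 = 73 and Qs = 6·52 - 59 = 253.
Consumer surplus without the control is ½ · (385/6 - 37) · 163 = 26569/12.
With the floor, consumers buy 73 units at 52, so CS = ½ · (385/6 - 52) · 73 = 5329/12.
Change in consumer surplus = 5329/12 - 26569/12 = -1770.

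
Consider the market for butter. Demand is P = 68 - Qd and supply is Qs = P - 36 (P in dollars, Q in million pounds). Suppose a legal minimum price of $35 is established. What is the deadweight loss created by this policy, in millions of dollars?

Rearranging demand gives Qd = 68 - P. Equilibrium: 68 - P = P - 36, so 104 = 2P and P* = 52, Q* = 16.
Since 35 is below P* = 52, the floor does not bind and the free-market outcome prevails.
Since the control does not bind, no trades are prevented and deadweight loss is zero.

0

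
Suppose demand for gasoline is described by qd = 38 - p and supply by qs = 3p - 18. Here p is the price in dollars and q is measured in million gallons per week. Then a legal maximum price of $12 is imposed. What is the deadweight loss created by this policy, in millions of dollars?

24

In a free market, 38 - p = 3p - 18 gives the equilibrium p* = 14, q* = 24.
Since 12 < 14, the ceiling is binding.
At p = 12: qd = 38 - 12 = 26 and qs = 3·12 - 18 = 18.
Quantity traded falls to 18. At q = 18 the demand price is 38 - 18 = 20 and the supply price is (18 + 18)/3 = 12.
Deadweight loss = ½ · (20 - 12) · (24 - 18) = ½ · 8 · 6 = 24.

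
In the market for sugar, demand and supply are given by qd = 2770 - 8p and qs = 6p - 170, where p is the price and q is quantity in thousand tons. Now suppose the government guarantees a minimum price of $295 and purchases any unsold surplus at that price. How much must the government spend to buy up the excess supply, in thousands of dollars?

Without the control the market clears where 2770 - 8p = 6p - 170, i.e. p* = 210 and q* = 1090.
Since 295 > 210, the floor is binding.
At p = 295: qd = 2770 - 8·295 = 410 and qs = 6·295 - 170 = 1600.
Surplus = qs - qd = 1190.
Government expenditure = surplus × support price = 1190 × 295 = 351050.

351050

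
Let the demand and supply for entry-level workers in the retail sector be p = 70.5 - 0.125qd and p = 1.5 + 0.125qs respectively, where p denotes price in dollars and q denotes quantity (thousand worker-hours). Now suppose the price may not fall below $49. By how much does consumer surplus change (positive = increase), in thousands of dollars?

-2912

Rearranging demand gives qd = 564 - 8p; rearranging supply gives qs = 8p - 12. In a free market, 564 - 8p = 8p - 12 gives the equilibrium p* = 36, q* = 276.
The floor of 49 is above the equilibrium price 36, so it binds.
At p = 49: qd = 564 - 8·49 = 172 and qs = 8·49 - 12 = 380.
Consumer surplus without the control is ½ · (70.5 - 36) · 276 = 4761.
With the floor, consumers buy 172 units at 49, so CS = ½ · (70.5 - 49) · 172 = 1849.
Change in consumer surplus = 1849 - 4761 = -2912.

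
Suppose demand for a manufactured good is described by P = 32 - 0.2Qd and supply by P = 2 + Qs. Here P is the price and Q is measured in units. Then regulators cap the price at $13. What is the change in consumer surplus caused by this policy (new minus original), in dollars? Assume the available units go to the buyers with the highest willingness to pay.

134.4

Rearranging demand gives Qd = 160 - 5P; rearranging supply gives Qs = P - 2. Setting quantity demanded equal to quantity supplied, 160 - 5P = P - 2, gives P* = 27 and Q* = 25.
The ceiling of 13 is below the equilibrium price 27, so it binds.
At P = 13: Qd = 160 - 5·13 = 95 and Qs = 13 - 2 = 11.
Consumer surplus without the control is ½ · (32 - 27) · 25 = 62.5.
With the ceiling, 11 units are sold at 13 (assume they go to the highest-value buyers). The demand price at Q = 11 is 29.8, so CS = ½ · [(32 - 13) + (29.8 - 13)] · 11 = 196.9.
Change in consumer surplus = 196.9 - 62.5 = 134.4.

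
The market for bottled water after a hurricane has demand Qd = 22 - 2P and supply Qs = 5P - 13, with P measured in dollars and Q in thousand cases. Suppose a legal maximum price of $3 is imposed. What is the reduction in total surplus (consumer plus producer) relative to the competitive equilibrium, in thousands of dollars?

35

Equilibrium: 22 - 2P = 5P - 13, so 35 = 7P and P* = 5, Q* = 12.
The ceiling of 3 is below the equilibrium price 5, so it binds.
At P = 3: Qd = 22 - 2·3 = 16 and Qs = 5·3 - 13 = 2.
Quantity traded falls to 2. At Q = 2 the demand price is (22 - 2)/2 = 10 and the supply price is (13 + 2)/5 = 3.
Deadweight loss = ½ · (10 - 3) · (12 - 2) = ½ · 7 · 10 = 35.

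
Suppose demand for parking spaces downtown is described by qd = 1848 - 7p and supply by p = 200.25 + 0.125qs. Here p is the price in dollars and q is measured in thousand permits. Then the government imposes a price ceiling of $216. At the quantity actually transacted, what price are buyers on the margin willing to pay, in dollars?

246

Rearranging supply gives qs = 8p - 1602. In a free market, 1848 - 7p = 8p - 1602 gives the equilibrium p* = 230, q* = 238.
The ceiling of 216 is below the equilibrium price 230, so it binds.
At p = 216: qd = 1848 - 7·216 = 336 and qs = 8·216 - 1602 = 126.
Only 126 units reach the market. On the demand curve, the marginal buyer's willingness to pay at q = 126 is (1848 - 126)/7 = 246.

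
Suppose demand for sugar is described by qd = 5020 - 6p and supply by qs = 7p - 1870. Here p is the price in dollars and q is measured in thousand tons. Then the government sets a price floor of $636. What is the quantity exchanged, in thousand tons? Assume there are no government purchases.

1204

Equilibrium: 5020 - 6p = 7p - 1870, so 6890 = 13p and p* = 530, q* = 1840.
Since 636 > 530, the floor is binding.
At p = 636: qd = 5020 - 6·636 = 1204 and qs = 7·636 - 1870 = 2582.
The quantity actually transacted is the short side, demand: 1204.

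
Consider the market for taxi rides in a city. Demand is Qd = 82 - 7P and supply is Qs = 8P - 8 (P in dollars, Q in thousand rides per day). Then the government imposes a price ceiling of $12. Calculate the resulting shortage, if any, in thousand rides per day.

0

In a free market, 82 - 7P = 8P - 8 gives the equilibrium P* = 6, Q* = 40.
Since 12 is above P* = 6, the ceiling does not bind and the free-market outcome prevails.
Since the control does not bind, there is no shortage.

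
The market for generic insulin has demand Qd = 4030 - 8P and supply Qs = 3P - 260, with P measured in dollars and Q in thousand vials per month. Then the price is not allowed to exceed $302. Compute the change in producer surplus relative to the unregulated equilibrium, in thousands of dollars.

Setting quantity demanded equal to quantity supplied, 4030 - 8P = 3P - 260, gives P* = 390 and Q* = 910.
Since 302 < 390, the ceiling is binding.
At P = 302: Qd = 4030 - 8·302 = 1614 and Qs = 3·302 - 260 = 646.
Producer surplus without the control is ½ · (390 - 260/3) · 910 = 414050/3.
With the ceiling, producers sell 646 units at 302, so PS = ½ · (302 - 260/3) · 646 = 208658/3.
Change in producer surplus = 208658/3 - 414050/3 = -68464.

-68464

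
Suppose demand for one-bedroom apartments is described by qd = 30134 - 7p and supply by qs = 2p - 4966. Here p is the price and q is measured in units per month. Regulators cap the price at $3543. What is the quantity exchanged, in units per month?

2120

Setting quantity demanded equal to quantity supplied, 30134 - 7p = 2p - 4966, gives p* = 3900 and q* = 2834.
Because the ceiling (3543) lies below the market-clearing price, it is binding.
At p = 3543: qd = 30134 - 7·3543 = 5333 and qs = 2·3543 - 4966 = 2120.
The quantity actually transacted is the short side, supply: 2120.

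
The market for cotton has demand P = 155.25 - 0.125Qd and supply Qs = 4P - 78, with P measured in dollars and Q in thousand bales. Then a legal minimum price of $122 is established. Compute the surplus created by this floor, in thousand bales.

144

Rearranging demand gives Qd = 1242 - 8P. Equilibrium: 1242 - 8P = 4P - 78, so 1320 = 12P and P* = 110, Q* = 362.
Since 122 > 110, the floor is binding.
At P = 122: Qd = 1242 - 8·122 = 266 and Qs = 4·122 - 78 = 410.
Surplus = Qs - Qd = 410 - 266 = 144.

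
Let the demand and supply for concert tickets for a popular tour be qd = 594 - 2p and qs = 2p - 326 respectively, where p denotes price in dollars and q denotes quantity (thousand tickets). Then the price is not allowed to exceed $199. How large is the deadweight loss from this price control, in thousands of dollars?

Without the control the market clears where 594 - 2p = 2p - 326, i.e. p* = 230 and q* = 134.
The ceiling of 199 is below the equilibrium price 230, so it binds.
At p = 199: qd = 594 - 2·199 = 196 and qs = 2·199 - 326 = 72.
Quantity traded falls to 72. At q = 72 the demand price is (594 - 72)/2 = 261 and the supply price is (326 + 72)/2 = 199.
Deadweight loss = ½ · (261 - 199) · (134 - 72) = ½ · 62 · 62 = 1922.

1922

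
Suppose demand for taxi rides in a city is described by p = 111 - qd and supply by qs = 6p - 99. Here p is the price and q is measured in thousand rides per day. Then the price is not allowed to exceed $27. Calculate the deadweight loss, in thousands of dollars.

Rearranging demand gives qd = 111 - p. Equilibrium: 111 - p = 6p - 99, so 210 = 7p and p* = 30, q* = 81.
Since 27 < 30, the ceiling is binding.
At p = 27: qd = 111 - 27 = 84 and qs = 6·27 - 99 = 63.
Quantity traded falls to 63. At q = 63 the demand price is 111 - 63 = 48 and the supply price is (99 + 63)/6 = 27.
Deadweight loss = ½ · (48 - 27) · (81 - 63) = ½ · 21 · 18 = 189.

189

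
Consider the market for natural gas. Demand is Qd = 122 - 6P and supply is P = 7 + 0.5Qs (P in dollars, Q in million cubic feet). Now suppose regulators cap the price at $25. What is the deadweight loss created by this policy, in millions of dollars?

0

Rearranging supply gives Qs = 2P - 14. Setting quantity demanded equal to quantity supplied, 122 - 6P = 2P - 14, gives P* = 17 and Q* = 20.
The ceiling of 25 is above the equilibrium price 17, so it is not binding; the market clears at P* = 17, Q* = 20.
Since the control does not bind, no trades are prevented and deadweight loss is zero.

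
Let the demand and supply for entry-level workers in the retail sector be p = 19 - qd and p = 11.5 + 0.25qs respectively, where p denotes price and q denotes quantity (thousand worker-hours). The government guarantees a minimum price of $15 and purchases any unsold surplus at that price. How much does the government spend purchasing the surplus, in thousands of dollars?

150

Rearranging demand gives qd = 19 - p; rearranging supply gives qs = 4p - 46. Equilibrium: 19 - p = 4p - 46, so 65 = 5p and p* = 13, q* = 6.
Because the floor (15) lies above the market-clearing price, it is binding.
At p = 15: qd = 19 - 15 = 4 and qs = 4·15 - 46 = 14.
Surplus = qs - qd = 10.
Government expenditure = surplus × support price = 10 × 15 = 150.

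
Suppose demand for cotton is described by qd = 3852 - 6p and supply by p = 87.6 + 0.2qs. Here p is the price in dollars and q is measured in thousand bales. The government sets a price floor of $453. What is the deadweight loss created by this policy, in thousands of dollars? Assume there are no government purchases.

26195.4

Rearranging supply gives qs = 5p - 438. In a free market, 3852 - 6p = 5p - 438 gives the equilibrium p* = 390, q* = 1512.
Since 453 > 390, the floor is binding.
At p = 453: qd = 3852 - 6·453 = 1134 and qs = 5·453 - 438 = 1827.
Quantity traded falls to 1134. At q = 1134 the demand price is (3852 - 1134)/6 = 453 and the supply price is (438 + 1134)/5 = 314.4.
Deadweight loss = ½ · (453 - 314.4) · (1512 - 1134) = ½ · 138.6 · 378 = 26195.4.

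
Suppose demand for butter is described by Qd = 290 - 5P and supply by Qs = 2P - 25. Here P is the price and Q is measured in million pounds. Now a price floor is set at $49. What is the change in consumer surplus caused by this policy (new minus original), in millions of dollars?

-220

Equilibrium: 290 - 5P = 2P - 25, so 315 = 7P and P* = 45, Q* = 65.
Because the floor (49) lies above the market-clearing price, it is binding.
At P = 49: Qd = 290 - 5·49 = 45 and Qs = 2·49 - 25 = 73.
Consumer surplus without the control is ½ · (58 - 45) · 65 = 422.5.
With the floor, consumers buy 45 units at 49, so CS = ½ · (58 - 49) · 45 = 202.5.
Change in consumer surplus = 202.5 - 422.5 = -220.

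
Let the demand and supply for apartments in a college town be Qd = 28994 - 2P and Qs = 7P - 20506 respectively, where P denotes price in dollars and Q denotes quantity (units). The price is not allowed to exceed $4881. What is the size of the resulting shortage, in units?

Setting quantity demanded equal to quantity supplied, 28994 - 2P = 7P - 20506, gives P* = 5500 and Q* = 17994.
Since 4881 < 5500, the ceiling is binding.
At P = 4881: Qd = 28994 - 2·4881 = 19232 and Qs = 7·4881 - 20506 = 13661.
Shortage = Qd - Qs = 19232 - 13661 = 5571.

5571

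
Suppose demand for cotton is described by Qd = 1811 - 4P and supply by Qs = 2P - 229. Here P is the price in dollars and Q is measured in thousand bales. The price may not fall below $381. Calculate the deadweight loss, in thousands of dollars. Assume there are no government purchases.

10086

Without the control the market clears where 1811 - 4P = 2P - 229, i.e. P* = 340 and Q* = 451.
The floor of 381 is above the equilibrium price 340, so it binds.
At P = 381: Qd = 1811 - 4·381 = 287 and Qs = 2·381 - 229 = 533.
Quantity traded falls to 287. At Q = 287 the demand price is (1811 - 287)/4 = 381 and the supply price is (229 + 287)/2 = 258.
Deadweight loss = ½ · (381 - 258) · (451 - 287) = ½ · 123 · 164 = 10086.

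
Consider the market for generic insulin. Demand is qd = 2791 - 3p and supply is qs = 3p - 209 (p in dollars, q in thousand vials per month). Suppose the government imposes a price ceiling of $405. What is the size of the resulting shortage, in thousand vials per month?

In a free market, 2791 - 3p = 3p - 209 gives the equilibrium p* = 500, q* = 1291.
Because the ceiling (405) lies below the market-clearing price, it is binding.
At p = 405: qd = 2791 - 3·405 = 1576 and qs = 3·405 - 209 = 1006.
Shortage = qd - qs = 1576 - 1006 = 570.

570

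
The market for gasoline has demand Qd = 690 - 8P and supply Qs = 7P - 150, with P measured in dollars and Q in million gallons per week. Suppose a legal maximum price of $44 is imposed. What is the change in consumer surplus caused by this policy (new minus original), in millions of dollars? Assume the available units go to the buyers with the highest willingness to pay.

1455

In a free market, 690 - 8P = 7P - 150 gives the equilibrium P* = 56, Q* = 242.
Since 44 < 56, the ceiling is binding.
At P = 44: Qd = 690 - 8·44 = 338 and Qs = 7·44 - 150 = 158.
Consumer surplus without the control is ½ · (86.25 - 56) · 242 = 3660.25.
With the ceiling, 158 units are sold at 44 (assume they go to the highest-value buyers). The demand price at Q = 158 is 66.5, so CS = ½ · [(86.25 - 44) + (66.5 - 44)] · 158 = 5115.25.
Change in consumer surplus = 5115.25 - 3660.25 = 1455.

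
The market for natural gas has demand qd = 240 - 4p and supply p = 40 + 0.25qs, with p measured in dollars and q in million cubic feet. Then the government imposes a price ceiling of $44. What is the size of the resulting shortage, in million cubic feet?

48

Rearranging supply gives qs = 4p - 160. Equilibrium: 240 - 4p = 4p - 160, so 400 = 8p and p* = 50, q* = 40.
The ceiling of 44 is below the equilibrium price 50, so it binds.
At p = 44: qd = 240 - 4·44 = 64 and qs = 4·44 - 160 = 16.
Shortage = qd - qs = 64 - 16 = 48.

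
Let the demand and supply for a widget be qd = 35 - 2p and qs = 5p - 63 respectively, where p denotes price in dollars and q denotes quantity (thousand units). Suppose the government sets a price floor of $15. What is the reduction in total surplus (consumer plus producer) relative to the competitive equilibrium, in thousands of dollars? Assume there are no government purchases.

Without the control the market clears where 35 - 2p = 5p - 63, i.e. p* = 14 and q* = 7.
Since 15 > 14, the floor is binding.
At p = 15: qd = 35 - 2·15 = 5 and qs = 5·15 - 63 = 12.
Quantity traded falls to 5. At q = 5 the demand price is (35 - 5)/2 = 15 and the supply price is (63 + 5)/5 = 13.6.
Deadweight loss = ½ · (15 - 13.6) · (7 - 5) = ½ · 1.4 · 2 = 1.4.

1.4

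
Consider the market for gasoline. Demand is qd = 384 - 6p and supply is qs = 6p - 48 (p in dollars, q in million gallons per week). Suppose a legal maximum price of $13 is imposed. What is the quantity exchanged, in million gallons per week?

In a free market, 384 - 6p = 6p - 48 gives the equilibrium p* = 36, q* = 168.
The ceiling of 13 is below the equilibrium price 36, so it binds.
At p = 13: qd = 384 - 6·13 = 306 and qs = 6·13 - 48 = 30.
The quantity actually transacted is the short side, supply: 30.

30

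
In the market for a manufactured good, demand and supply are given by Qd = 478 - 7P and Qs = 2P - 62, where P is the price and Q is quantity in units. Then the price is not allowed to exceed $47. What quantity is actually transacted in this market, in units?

Equilibrium: 478 - 7P = 2P - 62, so 540 = 9P and P* = 60, Q* = 58.
Because the ceiling (47) lies below the market-clearing price, it is binding.
At P = 47: Qd = 478 - 7·47 = 149 and Qs = 2·47 - 62 = 32.
The quantity actually transacted is the short side, supply: 32.

32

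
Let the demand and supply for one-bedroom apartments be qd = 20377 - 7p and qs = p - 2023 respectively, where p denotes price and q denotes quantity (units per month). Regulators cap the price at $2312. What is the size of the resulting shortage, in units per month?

Equilibrium: 20377 - 7p = p - 2023, so 22400 = 8p and p* = 2800, q* = 777.
Because the ceiling (2312) lies below the market-clearing price, it is binding.
At p = 2312: qd = 20377 - 7·2312 = 4193 and qs = 2312 - 2023 = 289.
Shortage = qd - qs = 4193 - 289 = 3904.

3904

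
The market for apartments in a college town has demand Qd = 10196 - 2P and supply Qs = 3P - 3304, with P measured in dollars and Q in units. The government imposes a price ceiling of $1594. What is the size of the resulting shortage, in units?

In a free market, 10196 - 2P = 3P - 3304 gives the equilibrium P* = 2700, Q* = 4796.
The ceiling of 1594 is below the equilibrium price 2700, so it binds.
At P = 1594: Qd = 10196 - 2·1594 = 7008 and Qs = 3·1594 - 3304 = 1478.
Shortage = Qd - Qs = 7008 - 1478 = 5530.

5530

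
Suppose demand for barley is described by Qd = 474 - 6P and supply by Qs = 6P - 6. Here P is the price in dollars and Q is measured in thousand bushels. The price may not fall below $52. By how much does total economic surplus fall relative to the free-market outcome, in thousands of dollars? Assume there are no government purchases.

864

Without the control the market clears where 474 - 6P = 6P - 6, i.e. P* = 40 and Q* = 234.
The floor of 52 is above the equilibrium price 40, so it binds.
At P = 52: Qd = 474 - 6·52 = 162 and Qs = 6·52 - 6 = 306.
Quantity traded falls to 162. At Q = 162 the demand price is (474 - 162)/6 = 52 and the supply price is (6 + 162)/6 = 28.
Deadweight loss = ½ · (52 - 28) · (234 - 162) = ½ · 24 · 72 = 864.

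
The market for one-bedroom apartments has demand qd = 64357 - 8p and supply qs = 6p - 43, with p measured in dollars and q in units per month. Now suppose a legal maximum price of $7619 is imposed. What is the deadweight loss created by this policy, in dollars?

Setting quantity demanded equal to quantity supplied, 64357 - 8p = 6p - 43, gives p* = 4600 and q* = 27557.
Since 7619 is above p* = 4600, the ceiling does not bind and the free-market outcome prevails.
Since the control does not bind, no trades are prevented and deadweight loss is zero.

0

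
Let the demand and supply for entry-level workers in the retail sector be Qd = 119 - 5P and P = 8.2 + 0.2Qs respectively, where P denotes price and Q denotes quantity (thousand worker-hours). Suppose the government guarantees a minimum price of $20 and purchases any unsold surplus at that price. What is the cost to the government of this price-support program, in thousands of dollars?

Rearranging supply gives Qs = 5P - 41. Without the control the market clears where 119 - 5P = 5P - 41, i.e. P* = 16 and Q* = 39.
The floor of 20 is above the equilibrium price 16, so it binds.
At P = 20: Qd = 119 - 5·20 = 19 and Qs = 5·20 - 41 = 59.
Surplus = Qs - Qd = 40.
Government expenditure = surplus × support price = 40 × 20 = 800.

800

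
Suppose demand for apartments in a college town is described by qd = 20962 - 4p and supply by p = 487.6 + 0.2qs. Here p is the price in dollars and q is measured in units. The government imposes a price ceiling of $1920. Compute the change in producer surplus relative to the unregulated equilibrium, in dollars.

-6026160

Rearranging supply gives qs = 5p - 2438. Equilibrium: 20962 - 4p = 5p - 2438, so 23400 = 9p and p* = 2600, q* = 10562.
Since 1920 < 2600, the ceiling is binding.
At p = 1920: qd = 20962 - 4·1920 = 13282 and qs = 5·1920 - 2438 = 7162.
Producer surplus without the control is ½ · (2600 - 487.6) · 10562 = 11155584.4.
With the ceiling, producers sell 7162 units at 1920, so PS = ½ · (1920 - 487.6) · 7162 = 5129424.4.
Change in producer surplus = 5129424.4 - 11155584.4 = -6026160.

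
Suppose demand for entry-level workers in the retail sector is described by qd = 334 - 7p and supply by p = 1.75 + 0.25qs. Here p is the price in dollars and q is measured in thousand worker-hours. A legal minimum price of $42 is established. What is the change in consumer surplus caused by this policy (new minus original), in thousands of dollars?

Rearranging supply gives qs = 4p - 7. Without the control the market clears where 334 - 7p = 4p - 7, i.e. p* = 31 and q* = 117.
The floor of 42 is above the equilibrium price 31, so it binds.
At p = 42: qd = 334 - 7·42 = 40 and qs = 4·42 - 7 = 161.
Consumer surplus without the control is ½ · (334/7 - 31) · 117 = 13689/14.
With the floor, consumers buy 40 units at 42, so CS = ½ · (334/7 - 42) · 40 = 800/7.
Change in consumer surplus = 800/7 - 13689/14 = -863.5.

-863.5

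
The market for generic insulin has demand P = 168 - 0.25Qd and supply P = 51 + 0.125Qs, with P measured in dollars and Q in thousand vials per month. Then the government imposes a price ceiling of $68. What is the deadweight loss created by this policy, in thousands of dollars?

Rearranging demand gives Qd = 672 - 4P; rearranging supply gives Qs = 8P - 408. Without the control the market clears where 672 - 4P = 8P - 408, i.e. P* = 90 and Q* = 312.
Since 68 < 90, the ceiling is binding.
At P = 68: Qd = 672 - 4·68 = 400 and Qs = 8·68 - 408 = 136.
Quantity traded falls to 136. At Q = 136 the demand price is (672 - 136)/4 = 134 and the supply price is (408 + 136)/8 = 68.
Deadweight loss = ½ · (134 - 68) · (312 - 136) = ½ · 66 · 176 = 5808.

5808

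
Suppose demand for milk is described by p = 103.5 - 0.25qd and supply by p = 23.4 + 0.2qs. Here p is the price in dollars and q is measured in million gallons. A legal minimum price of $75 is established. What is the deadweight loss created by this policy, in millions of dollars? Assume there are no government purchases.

Rearranging demand gives qd = 414 - 4p; rearranging supply gives qs = 5p - 117. Setting quantity demanded equal to quantity supplied, 414 - 4p = 5p - 117, gives p* = 59 and q* = 178.
Because the floor (75) lies above the market-clearing price, it is binding.
At p = 75: qd = 414 - 4·75 = 114 and qs = 5·75 - 117 = 258.
Quantity traded falls to 114. At q = 114 the demand price is (414 - 114)/4 = 75 and the supply price is (117 + 114)/5 = 46.2.
Deadweight loss = ½ · (75 - 46.2) · (178 - 114) = ½ · 28.8 · 64 = 921.6.

921.6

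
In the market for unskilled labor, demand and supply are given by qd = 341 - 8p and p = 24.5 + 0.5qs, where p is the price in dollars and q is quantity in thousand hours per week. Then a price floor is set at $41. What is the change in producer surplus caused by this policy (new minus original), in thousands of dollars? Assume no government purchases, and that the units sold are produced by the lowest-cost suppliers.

-38

Rearranging supply gives qs = 2p - 49. Setting quantity demanded equal to quantity supplied, 341 - 8p = 2p - 49, gives p* = 39 and q* = 29.
Since 41 > 39, the floor is binding.
At p = 41: qd = 341 - 8·41 = 13 and qs = 2·41 - 49 = 33.
Producer surplus without the control is ½ · (39 - 24.5) · 29 = 210.25.
With the floor, 13 units are sold at 41. The supply price at q = 13 is 31, so PS = ½ · [(41 - 24.5) + (41 - 31)] · 13 = 172.25.
Change in producer surplus = 172.25 - 210.25 = -38.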